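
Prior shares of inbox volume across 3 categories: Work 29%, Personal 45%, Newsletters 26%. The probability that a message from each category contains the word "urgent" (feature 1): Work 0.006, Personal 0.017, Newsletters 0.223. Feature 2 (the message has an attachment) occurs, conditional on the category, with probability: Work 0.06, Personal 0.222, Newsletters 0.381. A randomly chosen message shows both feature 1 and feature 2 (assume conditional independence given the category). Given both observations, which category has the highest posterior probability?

Compute prior × likelihood for every hypothesis:
  Work: 0.29 × 0.006 × 0.06 = 0.0001044
  Personal: 0.45 × 0.017 × 0.222 = 0.0016983
  Newsletters: 0.26 × 0.223 × 0.381 = 0.02209038
Total = 0.02389308.
Largest term belongs to Newsletters, so Newsletters is most probable.

Newsletters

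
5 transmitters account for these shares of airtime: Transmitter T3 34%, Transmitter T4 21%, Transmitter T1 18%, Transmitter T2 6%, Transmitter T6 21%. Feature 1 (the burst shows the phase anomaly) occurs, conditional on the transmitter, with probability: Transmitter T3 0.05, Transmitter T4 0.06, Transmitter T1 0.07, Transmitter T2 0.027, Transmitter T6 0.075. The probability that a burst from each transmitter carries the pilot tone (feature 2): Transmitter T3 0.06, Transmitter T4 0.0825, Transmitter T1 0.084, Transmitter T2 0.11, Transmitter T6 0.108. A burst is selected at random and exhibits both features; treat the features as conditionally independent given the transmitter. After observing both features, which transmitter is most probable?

By Bayes' rule, posterior ∝ prior × likelihood:
  Transmitter T3: 0.34 × 0.05 × 0.06 = 0.00102
  Transmitter T4: 0.21 × 0.06 × 0.0825 = 0.0010395
  Transmitter T1: 0.18 × 0.07 × 0.084 = 0.0010584
  Transmitter T2: 0.06 × 0.027 × 0.11 = 0.0001782
  Transmitter T6: 0.21 × 0.075 × 0.108 = 0.001701
Sum = 0.0049971.
Largest term belongs to Transmitter T6, so Transmitter T6 is most probable.

Transmitter T6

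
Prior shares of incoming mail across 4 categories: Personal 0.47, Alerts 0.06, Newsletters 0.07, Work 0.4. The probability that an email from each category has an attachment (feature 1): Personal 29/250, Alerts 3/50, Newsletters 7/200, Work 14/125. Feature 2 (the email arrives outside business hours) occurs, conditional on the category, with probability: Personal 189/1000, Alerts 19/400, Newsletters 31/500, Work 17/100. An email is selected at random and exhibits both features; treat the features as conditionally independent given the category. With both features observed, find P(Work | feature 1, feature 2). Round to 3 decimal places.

Prior × likelihood for each hypothesis:
  Personal: 0.47 × 0.116 × 0.189 = 0.01030428
  Alerts: 0.06 × 0.06 × 0.0475 = 0.000171
  Newsletters: 0.07 × 0.035 × 0.062 = 0.0001519
  Work: 0.4 × 0.112 × 0.17 = 0.007616
Total = 0.01824318.
P(Work | evidence) = 0.007616 / 0.01824318 ≈ 0.417.

0.417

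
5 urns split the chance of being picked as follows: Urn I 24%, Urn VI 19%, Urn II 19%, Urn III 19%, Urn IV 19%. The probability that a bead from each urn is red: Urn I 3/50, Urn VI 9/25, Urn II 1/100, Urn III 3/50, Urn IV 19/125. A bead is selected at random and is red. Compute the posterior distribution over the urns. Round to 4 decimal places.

Unnormalized posteriors (prior × likelihood):
  Urn I: 0.24 × 0.06 = 0.0144
  Urn VI: 0.19 × 0.36 = 0.0684
  Urn II: 0.19 × 0.01 = 0.0019
  Urn III: 0.19 × 0.06 = 0.0114
  Urn IV: 0.19 × 0.152 = 0.02888
Normalizing constant = 0.12498.
P(Urn I | red) = 0.0144/0.12498 ≈ 0.1152
P(Urn VI | red) = 0.0684/0.12498 ≈ 0.5473
P(Urn II | red) = 0.0019/0.12498 ≈ 0.0152
P(Urn III | red) = 0.0114/0.12498 ≈ 0.0912
P(Urn IV | red) = 0.02888/0.12498 ≈ 0.2311
(Check: 0.1152+0.5473+0.0152+0.0912+0.2311 = 1.0000.)

Urn I 0.1152, Urn VI 0.5473, Urn II 0.0152, Urn III 0.0912, Urn IV 0.2311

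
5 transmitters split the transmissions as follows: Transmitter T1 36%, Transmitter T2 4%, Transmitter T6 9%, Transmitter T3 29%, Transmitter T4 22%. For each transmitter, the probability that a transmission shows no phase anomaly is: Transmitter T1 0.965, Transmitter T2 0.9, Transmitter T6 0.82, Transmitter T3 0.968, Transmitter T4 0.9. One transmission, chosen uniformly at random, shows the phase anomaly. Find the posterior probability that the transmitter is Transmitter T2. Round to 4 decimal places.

Taking complements, P(anomaly | each) = Transmitter T1 0.035, Transmitter T2 0.1, Transmitter T6 0.18, Transmitter T3 0.032, Transmitter T4 0.1.
Unnormalized posteriors (prior × likelihood):
  Transmitter T1: 0.36 × 0.035 = 0.0126
  Transmitter T2: 0.04 × 0.1 = 0.004
  Transmitter T6: 0.09 × 0.18 = 0.0162
  Transmitter T3: 0.29 × 0.032 = 0.00928
  Transmitter T4: 0.22 × 0.1 = 0.022
Total = 0.06408.
P(Transmitter T2 | evidence) = 0.004 / 0.06408 ≈ 0.0624.

0.0624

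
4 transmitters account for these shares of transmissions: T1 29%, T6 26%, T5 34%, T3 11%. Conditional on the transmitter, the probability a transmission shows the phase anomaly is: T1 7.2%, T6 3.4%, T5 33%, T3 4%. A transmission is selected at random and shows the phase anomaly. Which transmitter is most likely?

T5

Unnormalized posteriors (prior × likelihood):
  T1: 0.29 × 0.072 = 0.02088
  T6: 0.26 × 0.034 = 0.00884
  T5: 0.34 × 0.33 = 0.1122
  T3: 0.11 × 0.04 = 0.0044
Normalizing constant = 0.14632.
Largest term belongs to T5, so T5 is most probable.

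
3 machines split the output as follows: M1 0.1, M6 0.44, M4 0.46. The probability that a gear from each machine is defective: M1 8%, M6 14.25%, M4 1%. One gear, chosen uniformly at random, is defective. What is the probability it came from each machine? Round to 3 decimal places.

M1 0.106, M6 0.833, M4 0.061

Unnormalized posteriors (prior × likelihood):
  M1: 0.1 × 0.08 = 0.008
  M6: 0.44 × 0.1425 = 0.0627
  M4: 0.46 × 0.01 = 0.0046
Normalizing constant = 0.0753.
P(M1 | defective) = 0.008/0.0753 ≈ 0.106
P(M6 | defective) = 0.0627/0.0753 ≈ 0.833
P(M4 | defective) = 0.0046/0.0753 ≈ 0.061
(Check: 0.106+0.833+0.061 = 1.000.)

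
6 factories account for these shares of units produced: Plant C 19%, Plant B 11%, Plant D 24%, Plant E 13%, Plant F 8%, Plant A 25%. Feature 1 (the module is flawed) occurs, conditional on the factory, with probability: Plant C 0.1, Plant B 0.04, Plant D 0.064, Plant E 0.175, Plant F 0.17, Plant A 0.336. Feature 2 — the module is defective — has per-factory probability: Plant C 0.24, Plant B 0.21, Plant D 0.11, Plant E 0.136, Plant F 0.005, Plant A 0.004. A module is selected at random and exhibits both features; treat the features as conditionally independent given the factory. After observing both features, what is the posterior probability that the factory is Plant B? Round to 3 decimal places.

0.087

Compute prior × likelihood for every hypothesis:
  Plant C: 0.19 × 0.1 × 0.24 = 0.00456
  Plant B: 0.11 × 0.04 × 0.21 = 0.000924
  Plant D: 0.24 × 0.064 × 0.11 = 0.0016896
  Plant E: 0.13 × 0.175 × 0.136 = 0.003094
  Plant F: 0.08 × 0.17 × 0.005 = 0.000068
  Plant A: 0.25 × 0.336 × 0.004 = 0.000336
Total = 0.0106716.
P(Plant B | evidence) = 0.000924 / 0.0106716 ≈ 0.087.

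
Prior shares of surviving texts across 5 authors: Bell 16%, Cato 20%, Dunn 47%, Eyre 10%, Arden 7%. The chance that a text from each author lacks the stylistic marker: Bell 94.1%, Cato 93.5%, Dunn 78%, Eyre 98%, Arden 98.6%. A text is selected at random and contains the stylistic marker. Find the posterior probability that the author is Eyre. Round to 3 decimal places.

Taking complements, P(marker | each) = Bell 0.059, Cato 0.065, Dunn 0.22, Eyre 0.02, Arden 0.014.
Compute prior × likelihood for every hypothesis:
  Bell: 0.16 × 0.059 = 0.00944
  Cato: 0.2 × 0.065 = 0.013
  Dunn: 0.47 × 0.22 = 0.1034
  Eyre: 0.1 × 0.02 = 0.002
  Arden: 0.07 × 0.014 = 0.00098
Sum = 0.12882.
P(Eyre | evidence) = 0.002 / 0.12882 ≈ 0.016.

0.016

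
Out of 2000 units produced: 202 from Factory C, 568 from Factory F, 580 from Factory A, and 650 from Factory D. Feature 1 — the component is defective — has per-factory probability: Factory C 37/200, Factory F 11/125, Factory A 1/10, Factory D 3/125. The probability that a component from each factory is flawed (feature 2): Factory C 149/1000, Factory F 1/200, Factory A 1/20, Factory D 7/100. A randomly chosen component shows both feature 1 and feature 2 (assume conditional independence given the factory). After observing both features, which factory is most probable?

Unnormalized posteriors (prior × likelihood):
  Factory C: 0.101 × 0.185 × 0.149 = 0.002784065
  Factory F: 0.284 × 0.088 × 0.005 = 0.00012496
  Factory A: 0.29 × 0.1 × 0.05 = 0.00145
  Factory D: 0.325 × 0.024 × 0.07 = 0.000546
Sum = 0.004905025.
Largest term belongs to Factory C, so Factory C is most probable.

Factory C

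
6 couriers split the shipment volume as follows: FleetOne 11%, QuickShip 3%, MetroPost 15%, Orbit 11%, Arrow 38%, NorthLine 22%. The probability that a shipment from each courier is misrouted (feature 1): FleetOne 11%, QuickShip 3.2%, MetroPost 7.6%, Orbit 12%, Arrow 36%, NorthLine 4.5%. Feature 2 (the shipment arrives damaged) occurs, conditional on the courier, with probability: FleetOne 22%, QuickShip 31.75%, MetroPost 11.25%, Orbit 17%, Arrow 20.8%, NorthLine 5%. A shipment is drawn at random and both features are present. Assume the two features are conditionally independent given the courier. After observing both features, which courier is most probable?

Arrow

Compute prior × likelihood for every hypothesis:
  FleetOne: 0.11 × 0.11 × 0.22 = 0.002662
  QuickShip: 0.03 × 0.032 × 0.3175 = 0.0003048
  MetroPost: 0.15 × 0.076 × 0.1125 = 0.0012825
  Orbit: 0.11 × 0.12 × 0.17 = 0.002244
  Arrow: 0.38 × 0.36 × 0.208 = 0.0284544
  NorthLine: 0.22 × 0.045 × 0.05 = 0.000495
Normalizing constant = 0.0354427.
Largest term belongs to Arrow, so Arrow is most probable.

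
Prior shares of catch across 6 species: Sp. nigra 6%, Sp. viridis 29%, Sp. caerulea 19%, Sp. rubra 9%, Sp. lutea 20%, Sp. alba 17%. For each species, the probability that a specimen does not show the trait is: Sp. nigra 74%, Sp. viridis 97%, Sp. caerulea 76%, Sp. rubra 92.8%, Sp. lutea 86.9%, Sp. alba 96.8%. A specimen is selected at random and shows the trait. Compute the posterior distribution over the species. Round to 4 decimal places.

Sp. nigra 0.1444, Sp. viridis 0.0805, Sp. caerulea 0.4221, Sp. rubra 0.0600, Sp. lutea 0.2425, Sp. alba 0.0504

Taking complements, P(trait | each) = Sp. nigra 0.26, Sp. viridis 0.03, Sp. caerulea 0.24, Sp. rubra 0.072, Sp. lutea 0.131, Sp. alba 0.032.
Compute prior × likelihood for every hypothesis:
  Sp. nigra: 0.06 × 0.26 = 0.0156
  Sp. viridis: 0.29 × 0.03 = 0.0087
  Sp. caerulea: 0.19 × 0.24 = 0.0456
  Sp. rubra: 0.09 × 0.072 = 0.00648
  Sp. lutea: 0.2 × 0.131 = 0.0262
  Sp. alba: 0.17 × 0.032 = 0.00544
Normalizing constant = 0.10802.
P(Sp. nigra | trait) = 0.0156/0.10802 ≈ 0.1444
P(Sp. viridis | trait) = 0.0087/0.10802 ≈ 0.0805
P(Sp. caerulea | trait) = 0.0456/0.10802 ≈ 0.4221
P(Sp. rubra | trait) = 0.00648/0.10802 ≈ 0.0600
P(Sp. lutea | trait) = 0.0262/0.10802 ≈ 0.2425
P(Sp. alba | trait) = 0.00544/0.10802 ≈ 0.0504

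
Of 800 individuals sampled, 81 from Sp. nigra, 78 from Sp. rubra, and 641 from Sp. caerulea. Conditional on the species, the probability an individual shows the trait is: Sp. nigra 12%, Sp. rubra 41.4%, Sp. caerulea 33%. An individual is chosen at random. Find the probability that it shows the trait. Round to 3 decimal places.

Prior × likelihood for each hypothesis:
  Sp. nigra: 0.10125 × 0.12 = 0.01215
  Sp. rubra: 0.0975 × 0.414 = 0.040365
  Sp. caerulea: 0.80125 × 0.33 = 0.2644125
P(trait) = 0.01215 + 0.040365 + 0.2644125 = 0.3169275 → 0.317.

0.317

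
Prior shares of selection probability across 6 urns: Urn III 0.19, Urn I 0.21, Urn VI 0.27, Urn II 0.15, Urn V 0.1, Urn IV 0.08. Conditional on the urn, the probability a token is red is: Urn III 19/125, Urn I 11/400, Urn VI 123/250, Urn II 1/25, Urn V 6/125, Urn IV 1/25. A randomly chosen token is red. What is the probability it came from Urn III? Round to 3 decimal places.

0.159

Unnormalized posteriors (prior × likelihood):
  Urn III: 0.19 × 0.152 = 0.02888
  Urn I: 0.21 × 0.0275 = 0.005775
  Urn VI: 0.27 × 0.492 = 0.13284
  Urn II: 0.15 × 0.04 = 0.006
  Urn V: 0.1 × 0.048 = 0.0048
  Urn IV: 0.08 × 0.04 = 0.0032
Sum = 0.181495.
P(Urn III | evidence) = 0.02888 / 0.181495 ≈ 0.159.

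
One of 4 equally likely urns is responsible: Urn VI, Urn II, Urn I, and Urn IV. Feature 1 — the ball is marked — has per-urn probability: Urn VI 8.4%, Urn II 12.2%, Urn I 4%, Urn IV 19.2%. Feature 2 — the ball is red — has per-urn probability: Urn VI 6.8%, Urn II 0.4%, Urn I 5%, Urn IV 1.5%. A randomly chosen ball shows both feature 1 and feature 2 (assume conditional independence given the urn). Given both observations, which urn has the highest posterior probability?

Urn VI

With a uniform prior (1/4 each), posterior ∝ likelihood:
  Urn VI: 0.084 × 0.068 = 0.005712
  Urn II: 0.122 × 0.004 = 0.000488
  Urn I: 0.04 × 0.05 = 0.002
  Urn IV: 0.192 × 0.015 = 0.00288
Sum = 0.01108.
Largest term belongs to Urn VI, so Urn VI is most probable.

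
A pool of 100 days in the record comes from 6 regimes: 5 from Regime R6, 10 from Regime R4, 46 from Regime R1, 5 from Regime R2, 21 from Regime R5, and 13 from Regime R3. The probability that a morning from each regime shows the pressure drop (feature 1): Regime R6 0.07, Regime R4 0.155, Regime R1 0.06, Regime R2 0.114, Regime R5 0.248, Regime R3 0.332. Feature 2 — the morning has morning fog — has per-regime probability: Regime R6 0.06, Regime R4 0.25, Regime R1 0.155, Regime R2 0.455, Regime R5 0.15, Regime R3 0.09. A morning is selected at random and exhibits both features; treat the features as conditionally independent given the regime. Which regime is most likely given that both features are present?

Unnormalized posteriors (prior × likelihood):
  Regime R6: 0.05 × 0.07 × 0.06 = 0.00021
  Regime R4: 0.1 × 0.155 × 0.25 = 0.003875
  Regime R1: 0.46 × 0.06 × 0.155 = 0.004278
  Regime R2: 0.05 × 0.114 × 0.455 = 0.0025935
  Regime R5: 0.21 × 0.248 × 0.15 = 0.007812
  Regime R3: 0.13 × 0.332 × 0.09 = 0.0038844
Total = 0.0226529.
Largest term belongs to Regime R5, so Regime R5 is most probable.

Regime R5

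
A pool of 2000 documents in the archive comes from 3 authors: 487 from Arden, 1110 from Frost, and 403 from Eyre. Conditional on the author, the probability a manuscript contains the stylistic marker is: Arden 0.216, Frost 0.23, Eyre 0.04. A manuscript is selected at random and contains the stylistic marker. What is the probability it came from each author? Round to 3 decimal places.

Arden 0.279, Frost 0.678, Eyre 0.043

By Bayes' rule, posterior ∝ prior × likelihood:
  Arden: 0.2435 × 0.216 = 0.052596
  Frost: 0.555 × 0.23 = 0.12765
  Eyre: 0.2015 × 0.04 = 0.00806
Sum = 0.188306.
P(Arden | marker) = 0.052596/0.188306 ≈ 0.279
P(Frost | marker) = 0.12765/0.188306 ≈ 0.678
P(Eyre | marker) = 0.00806/0.188306 ≈ 0.043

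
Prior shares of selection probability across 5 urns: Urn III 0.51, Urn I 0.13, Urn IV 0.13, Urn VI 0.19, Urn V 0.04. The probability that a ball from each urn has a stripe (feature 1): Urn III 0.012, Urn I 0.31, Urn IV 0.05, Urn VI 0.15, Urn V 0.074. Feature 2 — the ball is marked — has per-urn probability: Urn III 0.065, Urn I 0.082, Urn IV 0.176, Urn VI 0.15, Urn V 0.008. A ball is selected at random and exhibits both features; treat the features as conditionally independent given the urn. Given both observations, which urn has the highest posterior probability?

By Bayes' rule, posterior ∝ prior × likelihood:
  Urn III: 0.51 × 0.012 × 0.065 = 0.0003978
  Urn I: 0.13 × 0.31 × 0.082 = 0.0033046
  Urn IV: 0.13 × 0.05 × 0.176 = 0.001144
  Urn VI: 0.19 × 0.15 × 0.15 = 0.004275
  Urn V: 0.04 × 0.074 × 0.008 = 0.00002368
Sum = 0.00914508.
Largest term belongs to Urn VI, so Urn VI is most probable.

Urn VI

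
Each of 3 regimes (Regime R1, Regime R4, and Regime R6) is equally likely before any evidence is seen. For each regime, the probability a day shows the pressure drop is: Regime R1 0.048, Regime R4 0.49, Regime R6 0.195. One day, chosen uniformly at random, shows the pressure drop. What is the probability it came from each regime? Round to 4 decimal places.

With a uniform prior (1/3 each), posterior ∝ likelihood:
  Regime R1: 0.048
  Regime R4: 0.49
  Regime R6: 0.195
Normalizing constant = 0.733.
P(Regime R1 | drop) = 0.048/0.733 ≈ 0.0655
P(Regime R4 | drop) = 0.49/0.733 ≈ 0.6685
P(Regime R6 | drop) = 0.195/0.733 ≈ 0.2660

Regime R1 0.0655, Regime R4 0.6685, Regime R6 0.2660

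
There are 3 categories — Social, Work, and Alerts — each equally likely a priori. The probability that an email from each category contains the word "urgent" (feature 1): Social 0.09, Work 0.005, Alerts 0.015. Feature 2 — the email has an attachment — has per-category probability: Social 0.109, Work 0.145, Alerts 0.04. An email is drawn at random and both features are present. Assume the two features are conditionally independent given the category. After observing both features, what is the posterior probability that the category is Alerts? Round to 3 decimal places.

Since the prior is uniform, the posterior is proportional to the likelihood:
  Social: 0.09 × 0.109 = 0.00981
  Work: 0.005 × 0.145 = 0.000725
  Alerts: 0.015 × 0.04 = 0.0006
Normalizing constant = 0.011135.
P(Alerts | evidence) = 0.0006 / 0.011135 ≈ 0.054.

0.054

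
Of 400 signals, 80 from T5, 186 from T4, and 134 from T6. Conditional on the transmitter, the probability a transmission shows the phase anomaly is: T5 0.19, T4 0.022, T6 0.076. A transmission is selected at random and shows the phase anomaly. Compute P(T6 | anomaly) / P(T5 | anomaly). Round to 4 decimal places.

Compute prior × likelihood for every hypothesis:
  T5: 0.2 × 0.19 = 0.038
  T4: 0.465 × 0.022 = 0.01023
  T6: 0.335 × 0.076 = 0.02546
Total = 0.07369.
The ratio is 0.02546 / 0.038 (the normalizer cancels) = 0.6700.

0.6700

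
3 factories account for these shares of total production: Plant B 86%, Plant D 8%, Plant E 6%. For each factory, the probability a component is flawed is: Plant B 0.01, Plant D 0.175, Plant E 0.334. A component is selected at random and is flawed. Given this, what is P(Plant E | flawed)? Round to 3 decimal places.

Prior × likelihood for each hypothesis:
  Plant B: 0.86 × 0.01 = 0.0086
  Plant D: 0.08 × 0.175 = 0.014
  Plant E: 0.06 × 0.334 = 0.02004
Sum = 0.04264.
P(Plant E | evidence) = 0.02004 / 0.04264 ≈ 0.470.

0.470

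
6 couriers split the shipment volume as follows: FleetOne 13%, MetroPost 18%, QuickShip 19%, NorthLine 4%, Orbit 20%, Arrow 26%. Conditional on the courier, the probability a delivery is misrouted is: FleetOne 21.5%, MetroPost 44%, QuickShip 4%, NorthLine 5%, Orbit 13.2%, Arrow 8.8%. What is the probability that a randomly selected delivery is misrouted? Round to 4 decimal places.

0.1660

Prior × likelihood for each hypothesis:
  FleetOne: 0.13 × 0.215 = 0.02795
  MetroPost: 0.18 × 0.44 = 0.0792
  QuickShip: 0.19 × 0.04 = 0.0076
  NorthLine: 0.04 × 0.05 = 0.002
  Orbit: 0.2 × 0.132 = 0.0264
  Arrow: 0.26 × 0.088 = 0.02288
P(misrouted) = 0.02795 + 0.0792 + 0.0076 + 0.002 + 0.0264 + 0.02288 = 0.16603 → 0.1660.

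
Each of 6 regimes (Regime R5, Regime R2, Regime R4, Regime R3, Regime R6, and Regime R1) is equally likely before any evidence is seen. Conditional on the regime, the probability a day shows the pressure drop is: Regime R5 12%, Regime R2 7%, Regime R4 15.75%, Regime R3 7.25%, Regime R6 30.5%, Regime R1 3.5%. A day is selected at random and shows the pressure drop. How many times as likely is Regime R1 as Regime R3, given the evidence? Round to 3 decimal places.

0.483

Since the prior is uniform, the posterior is proportional to the likelihood:
  Regime R5: 0.12
  Regime R2: 0.07
  Regime R4: 0.1575
  Regime R3: 0.0725
  Regime R6: 0.305
  Regime R1: 0.035
Normalizing constant = 0.76.
The ratio is 0.035 / 0.0725 (the normalizer cancels) = 0.483.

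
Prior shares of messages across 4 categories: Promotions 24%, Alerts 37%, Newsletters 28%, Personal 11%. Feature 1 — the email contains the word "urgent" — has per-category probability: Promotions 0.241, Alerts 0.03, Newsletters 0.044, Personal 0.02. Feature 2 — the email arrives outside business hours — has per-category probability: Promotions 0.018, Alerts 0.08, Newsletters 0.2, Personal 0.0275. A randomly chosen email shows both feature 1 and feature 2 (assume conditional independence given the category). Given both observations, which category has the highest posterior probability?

Compute prior × likelihood for every hypothesis:
  Promotions: 0.24 × 0.241 × 0.018 = 0.00104112
  Alerts: 0.37 × 0.03 × 0.08 = 0.000888
  Newsletters: 0.28 × 0.044 × 0.2 = 0.002464
  Personal: 0.11 × 0.02 × 0.0275 = 0.0000605
Total = 0.00445362.
Largest term belongs to Newsletters, so Newsletters is most probable.

Newsletters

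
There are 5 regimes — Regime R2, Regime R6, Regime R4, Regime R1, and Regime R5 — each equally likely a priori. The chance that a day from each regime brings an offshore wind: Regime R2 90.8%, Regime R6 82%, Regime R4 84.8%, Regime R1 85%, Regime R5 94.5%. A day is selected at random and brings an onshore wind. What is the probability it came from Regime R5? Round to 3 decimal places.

0.087

Taking complements, P(onshore | each) = Regime R2 0.092, Regime R6 0.18, Regime R4 0.152, Regime R1 0.15, Regime R5 0.055.
Since the prior is uniform, the posterior is proportional to the likelihood:
  Regime R2: 0.092
  Regime R6: 0.18
  Regime R4: 0.152
  Regime R1: 0.15
  Regime R5: 0.055
Normalizing constant = 0.629.
P(Regime R5 | evidence) = 0.055 / 0.629 ≈ 0.087.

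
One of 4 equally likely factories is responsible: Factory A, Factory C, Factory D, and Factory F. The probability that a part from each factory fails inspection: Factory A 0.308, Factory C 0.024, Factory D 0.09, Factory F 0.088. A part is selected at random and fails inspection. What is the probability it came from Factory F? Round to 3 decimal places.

With a uniform prior (1/4 each), posterior ∝ likelihood:
  Factory A: 0.308
  Factory C: 0.024
  Factory D: 0.09
  Factory F: 0.088
Sum = 0.51.
P(Factory F | evidence) = 0.088 / 0.51 ≈ 0.173.

0.173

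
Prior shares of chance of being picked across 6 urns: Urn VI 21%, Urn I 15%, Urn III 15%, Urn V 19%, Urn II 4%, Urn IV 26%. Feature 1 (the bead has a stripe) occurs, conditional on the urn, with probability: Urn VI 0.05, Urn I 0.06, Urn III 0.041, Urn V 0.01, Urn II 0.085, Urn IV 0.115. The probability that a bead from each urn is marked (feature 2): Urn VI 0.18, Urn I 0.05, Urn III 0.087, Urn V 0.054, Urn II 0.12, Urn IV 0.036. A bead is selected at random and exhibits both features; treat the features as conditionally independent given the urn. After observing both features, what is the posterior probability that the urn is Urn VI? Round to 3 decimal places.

0.424

Unnormalized posteriors (prior × likelihood):
  Urn VI: 0.21 × 0.05 × 0.18 = 0.00189
  Urn I: 0.15 × 0.06 × 0.05 = 0.00045
  Urn III: 0.15 × 0.041 × 0.087 = 0.00053505
  Urn V: 0.19 × 0.01 × 0.054 = 0.0001026
  Urn II: 0.04 × 0.085 × 0.12 = 0.000408
  Urn IV: 0.26 × 0.115 × 0.036 = 0.0010764
Normalizing constant = 0.00446205.
P(Urn VI | evidence) = 0.00189 / 0.00446205 ≈ 0.424.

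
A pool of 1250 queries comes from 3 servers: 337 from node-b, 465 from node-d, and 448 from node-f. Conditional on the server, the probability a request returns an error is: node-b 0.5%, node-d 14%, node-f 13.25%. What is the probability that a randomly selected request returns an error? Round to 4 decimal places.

0.1009

Prior × likelihood for each hypothesis:
  node-b: 0.2696 × 0.005 = 0.001348
  node-d: 0.372 × 0.14 = 0.05208
  node-f: 0.3584 × 0.1325 = 0.047488
P(error) = 0.001348 + 0.05208 + 0.047488 = 0.100916 → 0.1009.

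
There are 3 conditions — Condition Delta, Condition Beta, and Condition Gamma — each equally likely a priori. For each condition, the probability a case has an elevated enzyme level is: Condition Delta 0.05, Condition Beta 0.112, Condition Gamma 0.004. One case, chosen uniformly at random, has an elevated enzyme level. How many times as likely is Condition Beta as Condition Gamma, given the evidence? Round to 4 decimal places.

Since the prior is uniform, the posterior is proportional to the likelihood:
  Condition Delta: 0.05
  Condition Beta: 0.112
  Condition Gamma: 0.004
Normalizing constant = 0.166.
The ratio is 0.112 / 0.004 (the normalizer cancels) = 28.0000.

28.0000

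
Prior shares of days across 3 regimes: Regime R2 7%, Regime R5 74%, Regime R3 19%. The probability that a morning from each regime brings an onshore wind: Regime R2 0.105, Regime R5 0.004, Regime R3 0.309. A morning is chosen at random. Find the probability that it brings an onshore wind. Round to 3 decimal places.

0.069

By Bayes' rule, posterior ∝ prior × likelihood:
  Regime R2: 0.07 × 0.105 = 0.00735
  Regime R5: 0.74 × 0.004 = 0.00296
  Regime R3: 0.19 × 0.309 = 0.05871
P(onshore) = 0.00735 + 0.00296 + 0.05871 = 0.06902 → 0.069.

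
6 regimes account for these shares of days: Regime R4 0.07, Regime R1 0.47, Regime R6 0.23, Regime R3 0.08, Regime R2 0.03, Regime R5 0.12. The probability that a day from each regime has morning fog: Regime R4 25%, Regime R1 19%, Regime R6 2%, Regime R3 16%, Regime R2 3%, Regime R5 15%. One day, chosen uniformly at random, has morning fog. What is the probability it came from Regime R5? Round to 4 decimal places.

0.1258

Prior × likelihood for each hypothesis:
  Regime R4: 0.07 × 0.25 = 0.0175
  Regime R1: 0.47 × 0.19 = 0.0893
  Regime R6: 0.23 × 0.02 = 0.0046
  Regime R3: 0.08 × 0.16 = 0.0128
  Regime R2: 0.03 × 0.03 = 0.0009
  Regime R5: 0.12 × 0.15 = 0.018
Sum = 0.1431.
P(Regime R5 | evidence) = 0.018 / 0.1431 ≈ 0.1258.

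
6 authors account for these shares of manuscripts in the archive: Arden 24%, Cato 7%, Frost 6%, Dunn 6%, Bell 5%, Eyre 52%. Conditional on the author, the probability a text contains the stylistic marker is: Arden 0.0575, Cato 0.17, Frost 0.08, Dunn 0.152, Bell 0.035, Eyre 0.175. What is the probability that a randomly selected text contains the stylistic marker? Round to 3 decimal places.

0.132

Prior × likelihood for each hypothesis:
  Arden: 0.24 × 0.0575 = 0.0138
  Cato: 0.07 × 0.17 = 0.0119
  Frost: 0.06 × 0.08 = 0.0048
  Dunn: 0.06 × 0.152 = 0.00912
  Bell: 0.05 × 0.035 = 0.00175
  Eyre: 0.52 × 0.175 = 0.091
P(marker) = 0.0138 + 0.0119 + 0.0048 + 0.00912 + 0.00175 + 0.091 = 0.13237 → 0.132.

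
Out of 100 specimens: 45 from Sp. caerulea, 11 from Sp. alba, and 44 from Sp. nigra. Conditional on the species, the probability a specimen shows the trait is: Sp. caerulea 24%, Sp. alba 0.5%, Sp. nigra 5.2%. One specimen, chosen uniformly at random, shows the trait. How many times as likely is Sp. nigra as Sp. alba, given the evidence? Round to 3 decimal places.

Unnormalized posteriors (prior × likelihood):
  Sp. caerulea: 0.45 × 0.24 = 0.108
  Sp. alba: 0.11 × 0.005 = 0.00055
  Sp. nigra: 0.44 × 0.052 = 0.02288
Total = 0.13143.
The ratio is 0.02288 / 0.00055 (the normalizer cancels) = 41.600.

41.600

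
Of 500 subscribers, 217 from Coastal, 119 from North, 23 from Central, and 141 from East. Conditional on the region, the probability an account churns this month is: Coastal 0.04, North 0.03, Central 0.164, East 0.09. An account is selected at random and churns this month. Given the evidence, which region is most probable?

East

Compute prior × likelihood for every hypothesis:
  Coastal: 0.434 × 0.04 = 0.01736
  North: 0.238 × 0.03 = 0.00714
  Central: 0.046 × 0.164 = 0.007544
  East: 0.282 × 0.09 = 0.02538
Normalizing constant = 0.057424.
Largest term belongs to East, so East is most probable.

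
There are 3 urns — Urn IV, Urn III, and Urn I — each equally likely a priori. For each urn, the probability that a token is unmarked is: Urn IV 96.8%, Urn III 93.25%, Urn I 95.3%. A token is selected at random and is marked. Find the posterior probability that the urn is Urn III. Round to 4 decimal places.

0.4608

Taking complements, P(marked | each) = Urn IV 0.032, Urn III 0.0675, Urn I 0.047.
Since the prior is uniform, the posterior is proportional to the likelihood:
  Urn IV: 0.032
  Urn III: 0.0675
  Urn I: 0.047
Sum = 0.1465.
P(Urn III | evidence) = 0.0675 / 0.1465 ≈ 0.4608.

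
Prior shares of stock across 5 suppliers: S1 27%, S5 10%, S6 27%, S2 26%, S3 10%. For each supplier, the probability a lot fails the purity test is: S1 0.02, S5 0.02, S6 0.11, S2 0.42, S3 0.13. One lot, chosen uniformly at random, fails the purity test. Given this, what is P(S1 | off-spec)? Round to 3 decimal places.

0.034

Unnormalized posteriors (prior × likelihood):
  S1: 0.27 × 0.02 = 0.0054
  S5: 0.1 × 0.02 = 0.002
  S6: 0.27 × 0.11 = 0.0297
  S2: 0.26 × 0.42 = 0.1092
  S3: 0.1 × 0.13 = 0.013
Normalizing constant = 0.1593.
P(S1 | evidence) = 0.0054 / 0.1593 ≈ 0.034.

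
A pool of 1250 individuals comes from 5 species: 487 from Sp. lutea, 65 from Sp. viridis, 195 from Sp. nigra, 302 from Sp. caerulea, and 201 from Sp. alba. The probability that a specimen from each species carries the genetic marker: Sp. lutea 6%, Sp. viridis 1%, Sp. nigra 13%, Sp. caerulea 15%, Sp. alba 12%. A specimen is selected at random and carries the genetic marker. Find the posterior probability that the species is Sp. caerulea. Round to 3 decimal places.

0.363

By Bayes' rule, posterior ∝ prior × likelihood:
  Sp. lutea: 0.3896 × 0.06 = 0.023376
  Sp. viridis: 0.052 × 0.01 = 0.00052
  Sp. nigra: 0.156 × 0.13 = 0.02028
  Sp. caerulea: 0.2416 × 0.15 = 0.03624
  Sp. alba: 0.1608 × 0.12 = 0.019296
Sum = 0.099712.
P(Sp. caerulea | evidence) = 0.03624 / 0.099712 ≈ 0.363.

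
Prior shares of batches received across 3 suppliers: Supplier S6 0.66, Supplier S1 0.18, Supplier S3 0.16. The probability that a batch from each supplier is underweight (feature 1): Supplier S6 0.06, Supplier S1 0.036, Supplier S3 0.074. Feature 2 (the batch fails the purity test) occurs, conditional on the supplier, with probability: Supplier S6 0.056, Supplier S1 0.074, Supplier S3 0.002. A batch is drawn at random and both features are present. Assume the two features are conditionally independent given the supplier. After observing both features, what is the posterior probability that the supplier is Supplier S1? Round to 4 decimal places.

0.1762

By Bayes' rule, posterior ∝ prior × likelihood:
  Supplier S6: 0.66 × 0.06 × 0.056 = 0.0022176
  Supplier S1: 0.18 × 0.036 × 0.074 = 0.00047952
  Supplier S3: 0.16 × 0.074 × 0.002 = 0.00002368
Total = 0.0027208.
P(Supplier S1 | evidence) = 0.00047952 / 0.0027208 ≈ 0.1762.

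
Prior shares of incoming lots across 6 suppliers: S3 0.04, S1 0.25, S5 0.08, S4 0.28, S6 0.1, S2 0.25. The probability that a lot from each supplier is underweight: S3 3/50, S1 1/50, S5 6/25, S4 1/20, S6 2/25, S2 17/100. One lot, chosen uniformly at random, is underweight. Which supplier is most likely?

S2

Unnormalized posteriors (prior × likelihood):
  S3: 0.04 × 0.06 = 0.0024
  S1: 0.25 × 0.02 = 0.005
  S5: 0.08 × 0.24 = 0.0192
  S4: 0.28 × 0.05 = 0.014
  S6: 0.1 × 0.08 = 0.008
  S2: 0.25 × 0.17 = 0.0425
Total = 0.0911.
Largest term belongs to S2, so S2 is most probable.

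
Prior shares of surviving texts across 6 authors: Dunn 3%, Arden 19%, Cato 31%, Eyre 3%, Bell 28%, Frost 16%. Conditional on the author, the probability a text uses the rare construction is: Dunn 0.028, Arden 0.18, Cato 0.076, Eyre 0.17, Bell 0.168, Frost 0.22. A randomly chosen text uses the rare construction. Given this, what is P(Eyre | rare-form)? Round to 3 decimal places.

Unnormalized posteriors (prior × likelihood):
  Dunn: 0.03 × 0.028 = 0.00084
  Arden: 0.19 × 0.18 = 0.0342
  Cato: 0.31 × 0.076 = 0.02356
  Eyre: 0.03 × 0.17 = 0.0051
  Bell: 0.28 × 0.168 = 0.04704
  Frost: 0.16 × 0.22 = 0.0352
Total = 0.14594.
P(Eyre | evidence) = 0.0051 / 0.14594 ≈ 0.035.

0.035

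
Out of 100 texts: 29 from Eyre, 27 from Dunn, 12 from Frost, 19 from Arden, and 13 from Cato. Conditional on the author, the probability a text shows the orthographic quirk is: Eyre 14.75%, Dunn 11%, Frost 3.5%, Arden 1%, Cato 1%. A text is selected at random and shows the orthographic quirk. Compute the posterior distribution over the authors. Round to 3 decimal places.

Unnormalized posteriors (prior × likelihood):
  Eyre: 0.29 × 0.1475 = 0.042775
  Dunn: 0.27 × 0.11 = 0.0297
  Frost: 0.12 × 0.035 = 0.0042
  Arden: 0.19 × 0.01 = 0.0019
  Cato: 0.13 × 0.01 = 0.0013
Sum = 0.079875.
P(Eyre | quirk) = 0.042775/0.079875 ≈ 0.536
P(Dunn | quirk) = 0.0297/0.079875 ≈ 0.372
P(Frost | quirk) = 0.0042/0.079875 ≈ 0.053
P(Arden | quirk) = 0.0019/0.079875 ≈ 0.024
P(Cato | quirk) = 0.0013/0.079875 ≈ 0.016

Eyre 0.536, Dunn 0.372, Frost 0.053, Arden 0.024, Cato 0.016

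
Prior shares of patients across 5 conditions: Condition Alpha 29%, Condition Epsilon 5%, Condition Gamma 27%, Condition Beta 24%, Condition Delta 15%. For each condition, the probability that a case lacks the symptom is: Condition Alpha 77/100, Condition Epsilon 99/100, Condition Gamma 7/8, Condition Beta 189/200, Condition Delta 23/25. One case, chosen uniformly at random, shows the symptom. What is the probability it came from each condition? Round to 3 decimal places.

Condition Alpha 0.529, Condition Epsilon 0.004, Condition Gamma 0.268, Condition Beta 0.105, Condition Delta 0.095

Taking complements, P(symptomatic | each) = Condition Alpha 0.23, Condition Epsilon 0.01, Condition Gamma 0.125, Condition Beta 0.055, Condition Delta 0.08.
Compute prior × likelihood for every hypothesis:
  Condition Alpha: 0.29 × 0.23 = 0.0667
  Condition Epsilon: 0.05 × 0.01 = 0.0005
  Condition Gamma: 0.27 × 0.125 = 0.03375
  Condition Beta: 0.24 × 0.055 = 0.0132
  Condition Delta: 0.15 × 0.08 = 0.012
Sum = 0.12615.
P(Condition Alpha | symptomatic) = 0.0667/0.12615 ≈ 0.529
P(Condition Epsilon | symptomatic) = 0.0005/0.12615 ≈ 0.004
P(Condition Gamma | symptomatic) = 0.03375/0.12615 ≈ 0.268
P(Condition Beta | symptomatic) = 0.0132/0.12615 ≈ 0.105
P(Condition Delta | symptomatic) = 0.012/0.12615 ≈ 0.095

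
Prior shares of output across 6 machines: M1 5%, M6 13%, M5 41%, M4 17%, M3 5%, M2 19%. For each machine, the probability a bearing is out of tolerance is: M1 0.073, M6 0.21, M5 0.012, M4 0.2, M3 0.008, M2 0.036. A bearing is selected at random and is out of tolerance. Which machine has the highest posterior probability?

Prior × likelihood for each hypothesis:
  M1: 0.05 × 0.073 = 0.00365
  M6: 0.13 × 0.21 = 0.0273
  M5: 0.41 × 0.012 = 0.00492
  M4: 0.17 × 0.2 = 0.034
  M3: 0.05 × 0.008 = 0.0004
  M2: 0.19 × 0.036 = 0.00684
Total = 0.07711.
Largest term belongs to M4, so M4 is most probable.

M4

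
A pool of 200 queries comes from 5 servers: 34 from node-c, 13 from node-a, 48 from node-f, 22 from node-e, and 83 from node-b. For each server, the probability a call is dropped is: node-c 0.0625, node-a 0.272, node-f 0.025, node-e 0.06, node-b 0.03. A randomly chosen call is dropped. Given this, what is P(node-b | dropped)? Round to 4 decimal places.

0.2333

Compute prior × likelihood for every hypothesis:
  node-c: 0.17 × 0.0625 = 0.010625
  node-a: 0.065 × 0.272 = 0.01768
  node-f: 0.24 × 0.025 = 0.006
  node-e: 0.11 × 0.06 = 0.0066
  node-b: 0.415 × 0.03 = 0.01245
Total = 0.053355.
P(node-b | evidence) = 0.01245 / 0.053355 ≈ 0.2333.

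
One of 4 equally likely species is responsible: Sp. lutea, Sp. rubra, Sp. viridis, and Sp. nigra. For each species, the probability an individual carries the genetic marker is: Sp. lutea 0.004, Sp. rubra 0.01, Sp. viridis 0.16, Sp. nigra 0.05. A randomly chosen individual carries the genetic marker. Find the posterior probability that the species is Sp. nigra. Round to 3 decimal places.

0.223

With a uniform prior (1/4 each), posterior ∝ likelihood:
  Sp. lutea: 0.004
  Sp. rubra: 0.01
  Sp. viridis: 0.16
  Sp. nigra: 0.05
Sum = 0.224.
P(Sp. nigra | evidence) = 0.05 / 0.224 ≈ 0.223.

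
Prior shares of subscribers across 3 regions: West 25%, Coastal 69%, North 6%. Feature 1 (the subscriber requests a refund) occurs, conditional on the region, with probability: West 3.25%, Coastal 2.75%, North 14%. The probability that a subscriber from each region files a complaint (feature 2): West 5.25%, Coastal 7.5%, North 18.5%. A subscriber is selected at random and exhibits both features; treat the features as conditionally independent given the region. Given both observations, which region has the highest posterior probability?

Prior × likelihood for each hypothesis:
  West: 0.25 × 0.0325 × 0.0525 = 0.0004265625
  Coastal: 0.69 × 0.0275 × 0.075 = 0.001423125
  North: 0.06 × 0.14 × 0.185 = 0.001554
Total = 0.0034036875.
Largest term belongs to North, so North is most probable.

North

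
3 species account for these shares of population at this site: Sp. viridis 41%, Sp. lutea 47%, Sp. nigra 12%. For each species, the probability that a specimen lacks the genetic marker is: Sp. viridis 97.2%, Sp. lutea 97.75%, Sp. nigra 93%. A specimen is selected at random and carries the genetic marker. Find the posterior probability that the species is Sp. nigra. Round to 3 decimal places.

0.276

Taking complements, P(marker | each) = Sp. viridis 0.028, Sp. lutea 0.0225, Sp. nigra 0.07.
Prior × likelihood for each hypothesis:
  Sp. viridis: 0.41 × 0.028 = 0.01148
  Sp. lutea: 0.47 × 0.0225 = 0.010575
  Sp. nigra: 0.12 × 0.07 = 0.0084
Total = 0.030455.
P(Sp. nigra | evidence) = 0.0084 / 0.030455 ≈ 0.276.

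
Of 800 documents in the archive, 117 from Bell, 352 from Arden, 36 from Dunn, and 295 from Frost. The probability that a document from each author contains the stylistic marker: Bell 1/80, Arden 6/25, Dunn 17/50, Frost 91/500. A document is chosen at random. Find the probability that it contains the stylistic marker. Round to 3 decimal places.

By Bayes' rule, posterior ∝ prior × likelihood:
  Bell: 0.14625 × 0.0125 = 0.001828125
  Arden: 0.44 × 0.24 = 0.1056
  Dunn: 0.045 × 0.34 = 0.0153
  Frost: 0.36875 × 0.182 = 0.0671125
P(marker) = 0.001828125 + 0.1056 + 0.0153 + 0.0671125 = 0.189840625 → 0.190.

0.190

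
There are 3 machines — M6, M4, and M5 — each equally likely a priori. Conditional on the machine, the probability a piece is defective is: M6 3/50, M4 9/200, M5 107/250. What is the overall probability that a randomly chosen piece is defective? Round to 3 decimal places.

With a uniform prior (1/3 each), posterior ∝ likelihood:
  M6: 0.06
  M4: 0.045
  M5: 0.428
P(defective) = (1/3) × (0.06 + 0.045 + 0.428) = 0.533/3 ≈ 0.178.

0.178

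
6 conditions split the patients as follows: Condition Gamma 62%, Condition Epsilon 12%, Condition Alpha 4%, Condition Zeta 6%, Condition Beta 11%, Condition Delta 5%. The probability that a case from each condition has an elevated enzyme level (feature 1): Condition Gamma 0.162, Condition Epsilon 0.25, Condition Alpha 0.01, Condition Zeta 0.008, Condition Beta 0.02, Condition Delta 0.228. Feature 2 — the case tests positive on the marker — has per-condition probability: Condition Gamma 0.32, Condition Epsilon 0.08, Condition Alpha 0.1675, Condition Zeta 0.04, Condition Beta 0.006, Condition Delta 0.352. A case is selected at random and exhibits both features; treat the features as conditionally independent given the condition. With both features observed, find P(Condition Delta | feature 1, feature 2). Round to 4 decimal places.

Unnormalized posteriors (prior × likelihood):
  Condition Gamma: 0.62 × 0.162 × 0.32 = 0.0321408
  Condition Epsilon: 0.12 × 0.25 × 0.08 = 0.0024
  Condition Alpha: 0.04 × 0.01 × 0.1675 = 0.000067
  Condition Zeta: 0.06 × 0.008 × 0.04 = 0.0000192
  Condition Beta: 0.11 × 0.02 × 0.006 = 0.0000132
  Condition Delta: 0.05 × 0.228 × 0.352 = 0.0040128
Total = 0.038653.
P(Condition Delta | evidence) = 0.0040128 / 0.038653 ≈ 0.1038.

0.1038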